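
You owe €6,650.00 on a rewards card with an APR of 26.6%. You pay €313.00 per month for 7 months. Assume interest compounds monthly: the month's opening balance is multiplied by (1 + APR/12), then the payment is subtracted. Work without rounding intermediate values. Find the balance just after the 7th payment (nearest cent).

€5,410.86

Monthly rate r = 26.6%/12 = 2.21667% = 0.0221667.
Each month: B ← B·(1+r) − €313.00.
Month 1: interest €147.41; balance after payment €6,484.41.
Month 2: interest €143.74; balance after payment €6,315.15.
Month 3: interest €139.99; balance after payment €6,142.13.
Month 4: interest €136.15; balance after payment €5,965.28.
Month 5: interest €132.23; balance after payment €5,784.51.
Month 6: interest €128.22; balance after payment €5,599.74.
Month 7: interest €124.13; balance after payment €5,410.86.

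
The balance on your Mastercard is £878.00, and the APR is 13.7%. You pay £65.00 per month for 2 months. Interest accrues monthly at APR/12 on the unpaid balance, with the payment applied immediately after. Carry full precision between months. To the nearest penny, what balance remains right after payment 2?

Monthly rate r = 13.7%/12 = 1.14167% = 0.0114167.
Each month: B ← B·(1+r) − £65.00.
Month 1: interest £10.02; balance after payment £823.02.
Month 2: interest £9.40; balance after payment £767.42.

£767.42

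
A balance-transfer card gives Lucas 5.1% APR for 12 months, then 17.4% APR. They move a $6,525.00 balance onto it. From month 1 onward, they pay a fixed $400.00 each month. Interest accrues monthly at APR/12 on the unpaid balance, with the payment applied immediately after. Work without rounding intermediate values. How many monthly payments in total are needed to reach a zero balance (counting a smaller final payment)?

Promo months 1–12 at r₀ = 5.1%/12 = 0.00425; months 13+ at r₁ = 17.4%/12 = 0.0145.
After month 12: iterate B ← B·(1+r₀) − $400.00 for 12 months → $1,951.86.
Then at r₁ with $400.00/mo: n₂ = −ln(1 − r₁·B/P)/ln(1+r₁) ≈ 5.10 → 6 more payments.

18 months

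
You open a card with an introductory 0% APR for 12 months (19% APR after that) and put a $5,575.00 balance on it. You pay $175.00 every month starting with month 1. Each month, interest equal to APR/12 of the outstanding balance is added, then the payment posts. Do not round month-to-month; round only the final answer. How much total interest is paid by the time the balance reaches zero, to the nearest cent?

Promo months 1–12 at r₀ = 0%/12 = 0; months 13+ at r₁ = 19%/12 = 0.0158333.
After month 12 (no interest yet): B = $5,575.00 − 12·$175.00 = $3,475.00.
Then at r₁ with $175.00/mo: n₂ = −ln(1 − r₁·B/P)/ln(1+r₁) ≈ 24.03 → 25 more payments.
Total paid = 36·$175.00 + $4.99 = $6,304.99; interest = $6,304.99 − $5,575.00 = $729.99.

$729.99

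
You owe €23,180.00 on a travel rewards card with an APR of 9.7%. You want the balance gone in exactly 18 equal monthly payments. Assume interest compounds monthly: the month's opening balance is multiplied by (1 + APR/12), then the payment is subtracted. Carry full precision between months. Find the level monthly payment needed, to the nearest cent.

€1,388.92

Monthly rate r = 9.7%/12 = 0.808333% = 0.00808333.
Level-payment amortization: P = B₀·r / (1 − (1+r)^(−n)) = 23180.00·0.00808333 / (1 − 1.00808^(−18)).
Denominator 1 − (1+r)^(−18) = 0.134904252.
P = 187.372 / 0.134904252 ≈ 1388.92.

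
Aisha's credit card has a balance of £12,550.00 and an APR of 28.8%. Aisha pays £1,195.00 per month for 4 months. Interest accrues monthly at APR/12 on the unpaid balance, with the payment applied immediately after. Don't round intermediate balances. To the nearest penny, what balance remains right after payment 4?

Monthly rate r = 28.8%/12 = 2.4% = 0.024.
Each month: B ← B·(1+r) − £1,195.00.
Month 1: interest £301.20; balance after payment £11,656.20.
Month 2: interest £279.75; balance after payment £10,740.95.
Month 3: interest £257.78; balance after payment £9,803.73.
Month 4: interest £235.29; balance after payment £8,844.02.

£8,844.02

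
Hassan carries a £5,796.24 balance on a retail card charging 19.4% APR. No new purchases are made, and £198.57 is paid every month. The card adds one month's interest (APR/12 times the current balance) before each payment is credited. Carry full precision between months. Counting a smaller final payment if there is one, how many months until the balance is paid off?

Monthly rate r = 19.4%/12 = 1.61667% = 0.0161667.
Recurrence: B ← B·(1+r) − £198.57.
Month 1: interest £93.71; balance after payment £5,691.38.
Month 2: interest £92.01; balance after payment £5,584.82.
Closed form: n = −ln(1 − rB₀/P)/ln(1+r) = −ln(0.5281)/ln(1.01617) ≈ 39.812, so the balance reaches zero during payment 40.

40 payments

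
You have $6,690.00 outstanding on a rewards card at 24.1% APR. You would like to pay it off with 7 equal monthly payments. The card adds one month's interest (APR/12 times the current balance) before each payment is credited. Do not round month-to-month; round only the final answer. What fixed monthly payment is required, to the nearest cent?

$1,034.02

Monthly rate r = 24.1%/12 = 2.00833% = 0.0200833.
Level-payment amortization: P = B₀·r / (1 − (1+r)^(−n)) = 6690.00·0.0200833 / (1 − 1.02008^(−7)).
Denominator 1 − (1+r)^(−7) = 0.129937528.
P = 134.358 / 0.129937528 ≈ 1034.02.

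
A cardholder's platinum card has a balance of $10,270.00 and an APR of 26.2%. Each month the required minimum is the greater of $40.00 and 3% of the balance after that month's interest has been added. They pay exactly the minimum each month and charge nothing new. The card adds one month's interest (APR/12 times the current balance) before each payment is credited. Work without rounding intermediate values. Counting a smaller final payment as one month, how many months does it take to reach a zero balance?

Monthly rate r = 26.2%/12 = 2.18333% = 0.0218333.
While 3% of the post-interest balance exceeds $40.00, each month B ← (B·(1+r))·(1 − 0.03), i.e. B shrinks by the factor (1+r)·0.97 = 0.99118.
This holds for months 1–233. Entering month 234 the balance is $1,302.99; 3% of the post-interest balance is now below $40.00, so the flat $40.00 minimum applies from here.
From month 234 a fixed $40.00 at rate r clears $1,302.99 in 58 more payments. Total: 233 + 58 = 291 months.

291 months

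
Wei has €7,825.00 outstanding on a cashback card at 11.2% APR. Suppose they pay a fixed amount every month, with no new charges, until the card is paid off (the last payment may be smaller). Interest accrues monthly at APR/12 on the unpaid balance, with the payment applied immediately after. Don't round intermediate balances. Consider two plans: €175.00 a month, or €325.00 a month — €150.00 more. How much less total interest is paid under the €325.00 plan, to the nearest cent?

€1,270.21

Monthly rate r = 11.2%/12 = 0.933333% = 0.00933333.
At €175.00/mo: n = ⌈−ln(1 − rB₀/P)/ln(1+r)⌉ = 59 payments (last €24.91); total interest = total paid − €7,825.00 = €2,349.91.
At €325.00/mo: 28 payments (last €129.70); total interest €1,079.70.
Interest saved = €2,349.91 − €1,079.70 = €1,270.21.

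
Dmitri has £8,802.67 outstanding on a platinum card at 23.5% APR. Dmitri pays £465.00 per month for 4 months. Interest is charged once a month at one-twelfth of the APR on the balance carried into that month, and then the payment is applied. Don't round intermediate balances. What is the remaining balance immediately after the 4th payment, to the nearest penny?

Monthly rate r = 23.5%/12 = 1.95833% = 0.0195833.
Each month: B ← B·(1+r) − £465.00.
Month 1: interest £172.39; balance after payment £8,510.06.
Month 2: interest £166.66; balance after payment £8,211.71.
Month 3: interest £160.81; balance after payment £7,907.52.
Month 4: interest £154.86; balance after payment £7,597.38.

£7,597.38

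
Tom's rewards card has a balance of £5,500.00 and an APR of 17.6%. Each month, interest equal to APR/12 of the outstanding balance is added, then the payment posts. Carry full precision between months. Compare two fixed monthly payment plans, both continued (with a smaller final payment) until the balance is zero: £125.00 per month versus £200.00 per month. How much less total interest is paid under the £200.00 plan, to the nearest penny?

£1,805.58

Monthly rate r = 17.6%/12 = 1.46667% = 0.0146667.
At £125.00/mo: n = ⌈−ln(1 − rB₀/P)/ln(1+r)⌉ = 72 payments (last £24.23); total interest = total paid − £5,500.00 = £3,399.23.
At £200.00/mo: 36 payments (last £93.65); total interest £1,593.65.
Interest saved = £3,399.23 − £1,593.65 = £1,805.58.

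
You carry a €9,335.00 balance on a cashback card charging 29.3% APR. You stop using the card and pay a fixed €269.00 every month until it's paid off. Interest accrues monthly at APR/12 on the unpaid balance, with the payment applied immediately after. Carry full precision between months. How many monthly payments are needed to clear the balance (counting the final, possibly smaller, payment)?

Monthly rate r = 29.3%/12 = 2.44167% = 0.0244167.
Recurrence: B ← B·(1+r) − €269.00.
Month 1: interest €227.93; balance after payment €9,293.93.
Month 2: interest €226.93; balance after payment €9,251.86.
Closed form: n = −ln(1 − rB₀/P)/ln(1+r) = −ln(0.15268)/ln(1.02442) ≈ 77.909, so the balance reaches zero during payment 78.

78 months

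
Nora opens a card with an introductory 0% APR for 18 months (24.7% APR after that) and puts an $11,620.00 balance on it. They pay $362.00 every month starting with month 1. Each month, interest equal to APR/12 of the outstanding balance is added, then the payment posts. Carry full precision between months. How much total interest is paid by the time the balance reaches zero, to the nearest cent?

$987.05

Promo months 1–18 at r₀ = 0%/12 = 0; months 19+ at r₁ = 24.7%/12 = 0.0205833.
After month 18 (no interest yet): B = $11,620.00 − 18·$362.00 = $5,104.00.
Then at r₁ with $362.00/mo: n₂ = −ln(1 − r₁·B/P)/ln(1+r₁) ≈ 16.82 → 17 more payments.
Total paid = 34·$362.00 + $299.05 = $12,607.05; interest = $12,607.05 − $11,620.00 = $987.05.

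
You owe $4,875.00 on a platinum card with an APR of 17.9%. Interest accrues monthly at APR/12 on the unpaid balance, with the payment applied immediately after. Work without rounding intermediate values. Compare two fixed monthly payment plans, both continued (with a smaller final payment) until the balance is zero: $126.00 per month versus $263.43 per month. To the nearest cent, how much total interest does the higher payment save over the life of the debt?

$1,577.01

Monthly rate r = 17.9%/12 = 1.49167% = 0.0149167.
At $126.00/mo: n = ⌈−ln(1 − rB₀/P)/ln(1+r)⌉ = 59 payments (last $16.44); total interest = total paid − $4,875.00 = $2,449.44.
At $263.43/mo: 22 payments (last $215.40); total interest $872.43.
Interest saved = $2,449.44 − $872.43 = $1,577.01.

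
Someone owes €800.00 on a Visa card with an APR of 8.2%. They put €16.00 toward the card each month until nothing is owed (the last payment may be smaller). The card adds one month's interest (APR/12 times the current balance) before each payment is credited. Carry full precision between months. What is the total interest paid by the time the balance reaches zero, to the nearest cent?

Monthly rate r = 8.2%/12 = 0.683333% = 0.00683333.
Payoff takes n = ⌈−ln(1 − rB₀/P)/ln(1+r)⌉ = ⌈61.386⌉ = 62 payments; the last is €6.19.
Total paid = 61·€16.00 + €6.19 = €982.19.
Total interest = total paid − principal = €982.19 − €800.00 = €182.19.

€182.19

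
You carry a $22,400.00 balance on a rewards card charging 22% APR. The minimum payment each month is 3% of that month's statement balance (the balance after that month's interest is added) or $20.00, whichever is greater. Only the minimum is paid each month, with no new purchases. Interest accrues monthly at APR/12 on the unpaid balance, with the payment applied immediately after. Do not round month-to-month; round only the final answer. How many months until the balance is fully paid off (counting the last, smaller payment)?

338 months

Monthly rate r = 22%/12 = 1.83333% = 0.0183333.
While 3% of the post-interest balance exceeds $20.00, each month B ← (B·(1+r))·(1 − 0.03), i.e. B shrinks by the factor (1+r)·0.97 = 0.98778.
This holds for months 1–288. Entering month 289 the balance is $649.85; 3% of the post-interest balance is now below $20.00, so the flat $20.00 minimum applies from here.
From month 289 a fixed $20.00 at rate r clears $649.85 in 50 more payments. Total: 288 + 50 = 338 months.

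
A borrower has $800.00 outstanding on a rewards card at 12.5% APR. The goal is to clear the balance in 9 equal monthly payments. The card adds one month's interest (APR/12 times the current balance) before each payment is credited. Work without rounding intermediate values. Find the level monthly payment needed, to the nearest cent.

Monthly rate r = 12.5%/12 = 1.04167% = 0.0104167.
Level-payment amortization: P = B₀·r / (1 − (1+r)^(−n)) = 800.00·0.0104167 / (1 − 1.01042^(−9)).
Denominator 1 − (1+r)^(−9) = 0.0890480099.
P = 8.33333 / 0.0890480099 ≈ 93.58.

$93.58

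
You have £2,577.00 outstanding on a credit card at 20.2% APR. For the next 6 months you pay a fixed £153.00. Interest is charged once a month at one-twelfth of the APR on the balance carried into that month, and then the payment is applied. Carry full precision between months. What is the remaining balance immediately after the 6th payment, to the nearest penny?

Monthly rate r = 20.2%/12 = 1.68333% = 0.0168333.
Each month: B ← B·(1+r) − £153.00.
Month 1: interest £43.38; balance after payment £2,467.38.
Month 2: interest £41.53; balance after payment £2,355.91.
Month 3: interest £39.66; balance after payment £2,242.57.
Month 4: interest £37.75; balance after payment £2,127.32.
Month 5: interest £35.81; balance after payment £2,010.13.
Month 6: interest £33.84; balance after payment £1,890.97.

£1,890.97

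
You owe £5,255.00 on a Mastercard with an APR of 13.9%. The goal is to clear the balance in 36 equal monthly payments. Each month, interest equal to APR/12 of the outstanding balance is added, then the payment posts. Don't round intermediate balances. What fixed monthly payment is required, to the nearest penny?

£179.35

Monthly rate r = 13.9%/12 = 1.15833% = 0.0115833.
Level-payment amortization: P = B₀·r / (1 − (1+r)^(−n)) = 5255.00·0.0115833 / (1 − 1.01158^(−36)).
Denominator 1 − (1+r)^(−36) = 0.339397753.
P = 60.8704 / 0.339397753 ≈ 179.35.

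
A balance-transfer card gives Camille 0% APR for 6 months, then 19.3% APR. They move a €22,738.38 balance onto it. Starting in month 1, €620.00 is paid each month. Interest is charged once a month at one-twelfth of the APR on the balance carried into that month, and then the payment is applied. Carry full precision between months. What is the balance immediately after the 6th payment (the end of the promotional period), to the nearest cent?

Promo months 1–6 at r₀ = 0%/12 = 0; months 7+ at r₁ = 19.3%/12 = 0.0160833.
After month 6 (no interest yet): B = €22,738.38 − 6·€620.00 = €19,018.38.

€19,018.38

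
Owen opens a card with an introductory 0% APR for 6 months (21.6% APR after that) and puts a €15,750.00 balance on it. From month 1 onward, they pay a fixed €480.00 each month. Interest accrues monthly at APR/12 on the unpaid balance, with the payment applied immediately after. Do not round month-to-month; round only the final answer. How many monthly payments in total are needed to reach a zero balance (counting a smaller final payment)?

Promo months 1–6 at r₀ = 0%/12 = 0; months 7+ at r₁ = 21.6%/12 = 0.018.
After month 6 (no interest yet): B = €15,750.00 − 6·€480.00 = €12,870.00.
Then at r₁ with €480.00/mo: n₂ = −ln(1 − r₁·B/P)/ln(1+r₁) ≈ 36.94 → 37 more payments.

43 months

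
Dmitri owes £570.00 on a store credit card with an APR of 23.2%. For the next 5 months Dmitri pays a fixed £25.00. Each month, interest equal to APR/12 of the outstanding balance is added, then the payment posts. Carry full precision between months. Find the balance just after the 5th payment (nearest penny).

Monthly rate r = 23.2%/12 = 1.93333% = 0.0193333.
Each month: B ← B·(1+r) − £25.00.
Month 1: interest £11.02; balance after payment £556.02.
Month 2: interest £10.75; balance after payment £541.77.
Month 3: interest £10.47; balance after payment £527.24.
Month 4: interest £10.19; balance after payment £512.44.
Month 5: interest £9.91; balance after payment £497.34.

£497.34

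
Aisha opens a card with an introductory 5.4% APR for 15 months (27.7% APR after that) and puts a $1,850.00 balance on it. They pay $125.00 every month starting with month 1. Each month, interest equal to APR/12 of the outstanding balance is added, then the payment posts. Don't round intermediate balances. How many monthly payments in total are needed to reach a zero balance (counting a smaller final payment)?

Promo months 1–15 at r₀ = 5.4%/12 = 0.0045; months 16+ at r₁ = 27.7%/12 = 0.0230833.
After month 15: iterate B ← B·(1+r₀) − $125.00 for 15 months → $43.66.
Then at r₁ with $125.00/mo: n₂ = −ln(1 − r₁·B/P)/ln(1+r₁) ≈ 0.35 → 1 more payments.

16 payments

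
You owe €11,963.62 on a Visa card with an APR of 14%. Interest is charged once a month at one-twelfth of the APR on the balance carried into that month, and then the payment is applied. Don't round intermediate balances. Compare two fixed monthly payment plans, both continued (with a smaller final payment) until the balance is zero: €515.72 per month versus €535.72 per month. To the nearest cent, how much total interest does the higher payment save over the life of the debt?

€91.69

Monthly rate r = 14%/12 = 1.16667% = 0.0116667.
At €515.72/mo: n = ⌈−ln(1 − rB₀/P)/ln(1+r)⌉ = 28 payments (last €107.83); total interest = total paid − €11,963.62 = €2,068.65.
At €535.72/mo: 27 payments (last €11.86); total interest €1,976.96.
Interest saved = €2,068.65 − €1,976.96 = €91.69.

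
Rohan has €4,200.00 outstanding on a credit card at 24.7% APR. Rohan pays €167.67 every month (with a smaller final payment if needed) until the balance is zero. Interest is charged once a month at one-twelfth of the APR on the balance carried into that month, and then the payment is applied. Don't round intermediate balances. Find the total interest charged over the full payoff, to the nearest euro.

€1,765

Monthly rate r = 24.7%/12 = 2.05833% = 0.0205833.
Payoff takes n = ⌈−ln(1 − rB₀/P)/ln(1+r)⌉ = ⌈35.576⌉ = 36 payments; the last is €96.98.
Total paid = 35·€167.67 + €96.98 = €5,965.43.
Total interest = total paid − principal = €5,965.43 − €4,200.00 = €1,765.43.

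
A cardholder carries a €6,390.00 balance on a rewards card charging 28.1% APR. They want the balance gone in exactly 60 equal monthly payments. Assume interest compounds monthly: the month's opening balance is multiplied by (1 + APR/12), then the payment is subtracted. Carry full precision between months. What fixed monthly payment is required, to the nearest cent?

Monthly rate r = 28.1%/12 = 2.34167% = 0.0234167.
Level-payment amortization: P = B₀·r / (1 − (1+r)^(−n)) = 6390.00·0.0234167 / (1 − 1.02342^(−60)).
Denominator 1 − (1+r)^(−60) = 0.750626167.
P = 149.633 / 0.750626167 ≈ 199.34.

€199.34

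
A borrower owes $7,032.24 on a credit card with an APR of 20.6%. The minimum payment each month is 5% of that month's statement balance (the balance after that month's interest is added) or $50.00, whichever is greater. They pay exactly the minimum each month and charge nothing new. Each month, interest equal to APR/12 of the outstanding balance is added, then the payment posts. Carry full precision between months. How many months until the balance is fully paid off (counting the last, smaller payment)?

82 months

Monthly rate r = 20.6%/12 = 1.71667% = 0.0171667.
While 5% of the post-interest balance exceeds $50.00, each month B ← (B·(1+r))·(1 − 0.05), i.e. B shrinks by the factor (1+r)·0.95 = 0.96631.
This holds for months 1–58. Entering month 59 the balance is $963.40; 5% of the post-interest balance is now below $50.00, so the flat $50.00 minimum applies from here.
From month 59 a fixed $50.00 at rate r clears $963.40 in 24 more payments. Total: 58 + 24 = 82 months.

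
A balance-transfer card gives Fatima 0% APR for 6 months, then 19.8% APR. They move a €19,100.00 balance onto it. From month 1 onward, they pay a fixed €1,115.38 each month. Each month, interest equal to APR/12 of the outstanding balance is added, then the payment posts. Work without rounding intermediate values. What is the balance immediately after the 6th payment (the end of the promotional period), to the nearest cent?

Promo months 1–6 at r₀ = 0%/12 = 0; months 7+ at r₁ = 19.8%/12 = 0.0165.
After month 6 (no interest yet): B = €19,100.00 − 6·€1,115.38 = €12,407.72.

€12,407.72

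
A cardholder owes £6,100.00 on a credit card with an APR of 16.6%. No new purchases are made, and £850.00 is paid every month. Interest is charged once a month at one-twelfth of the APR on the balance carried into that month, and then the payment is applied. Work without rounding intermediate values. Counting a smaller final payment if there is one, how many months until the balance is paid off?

Monthly rate r = 16.6%/12 = 1.38333% = 0.0138333.
Recurrence: B ← B·(1+r) − £850.00.
Month 1: interest £84.38; balance after payment £5,334.38.
Month 2: interest £73.79; balance after payment £4,558.18.
Closed form: n = −ln(1 − rB₀/P)/ln(1+r) = −ln(0.90073)/ln(1.01383) ≈ 7.610, so the balance reaches zero during payment 8.

8 payments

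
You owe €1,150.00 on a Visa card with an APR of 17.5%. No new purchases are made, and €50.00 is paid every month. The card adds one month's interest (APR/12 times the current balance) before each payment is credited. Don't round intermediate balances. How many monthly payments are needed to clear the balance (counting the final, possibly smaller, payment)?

Monthly rate r = 17.5%/12 = 1.45833% = 0.0145833.
Recurrence: B ← B·(1+r) − €50.00.
Month 1: interest €16.77; balance after payment €1,116.77.
Month 2: interest €16.29; balance after payment €1,083.06.
Closed form: n = −ln(1 − rB₀/P)/ln(1+r) = −ln(0.66458)/ln(1.01458) ≈ 28.222, so the balance reaches zero during payment 29.

29 payments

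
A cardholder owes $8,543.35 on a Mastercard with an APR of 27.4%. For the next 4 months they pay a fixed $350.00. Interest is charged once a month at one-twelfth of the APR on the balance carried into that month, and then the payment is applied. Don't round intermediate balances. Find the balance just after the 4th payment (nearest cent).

$7,902.09

Monthly rate r = 27.4%/12 = 2.28333% = 0.0228333.
Each month: B ← B·(1+r) − $350.00.
Month 1: interest $195.07; balance after payment $8,388.42.
Month 2: interest $191.54; balance after payment $8,229.96.
Month 3: interest $187.92; balance after payment $8,067.88.
Month 4: interest $184.22; balance after payment $7,902.09.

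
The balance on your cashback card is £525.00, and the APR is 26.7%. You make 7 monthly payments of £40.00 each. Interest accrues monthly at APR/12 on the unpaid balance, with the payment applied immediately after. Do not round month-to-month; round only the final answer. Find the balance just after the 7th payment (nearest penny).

£313.04

Monthly rate r = 26.7%/12 = 2.225% = 0.02225.
Each month: B ← B·(1+r) − £40.00.
Month 1: interest £11.68; balance after payment £496.68.
Month 2: interest £11.05; balance after payment £467.73.
Month 3: interest £10.41; balance after payment £438.14.
Month 4: interest £9.75; balance after payment £407.89.
Month 5: interest £9.08; balance after payment £376.96.
Month 6: interest £8.39; balance after payment £345.35.
Month 7: interest £7.68; balance after payment £313.04.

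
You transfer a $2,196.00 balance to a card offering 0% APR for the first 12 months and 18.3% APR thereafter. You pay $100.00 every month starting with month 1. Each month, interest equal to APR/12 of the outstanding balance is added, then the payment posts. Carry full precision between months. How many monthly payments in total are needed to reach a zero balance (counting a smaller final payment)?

23 payments

Promo months 1–12 at r₀ = 0%/12 = 0; months 13+ at r₁ = 18.3%/12 = 0.01525.
After month 12 (no interest yet): B = $2,196.00 − 12·$100.00 = $996.00.
Then at r₁ with $100.00/mo: n₂ = −ln(1 − r₁·B/P)/ln(1+r₁) ≈ 10.89 → 11 more payments.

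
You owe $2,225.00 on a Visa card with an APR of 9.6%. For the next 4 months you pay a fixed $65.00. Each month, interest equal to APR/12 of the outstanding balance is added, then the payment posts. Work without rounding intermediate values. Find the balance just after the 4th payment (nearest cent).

$2,033.92

Monthly rate r = 9.6%/12 = 0.8% = 0.008.
Each month: B ← B·(1+r) − $65.00.
Month 1: interest $17.80; balance after payment $2,177.80.
Month 2: interest $17.42; balance after payment $2,130.22.
Month 3: interest $17.04; balance after payment $2,082.26.
Month 4: interest $16.66; balance after payment $2,033.92.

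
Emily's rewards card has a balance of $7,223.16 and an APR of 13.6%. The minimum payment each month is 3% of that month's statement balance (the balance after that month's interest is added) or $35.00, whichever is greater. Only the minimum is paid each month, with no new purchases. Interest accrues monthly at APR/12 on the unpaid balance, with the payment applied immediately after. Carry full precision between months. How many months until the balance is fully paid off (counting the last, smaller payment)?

Monthly rate r = 13.6%/12 = 1.13333% = 0.0113333.
While 3% of the post-interest balance exceeds $35.00, each month B ← (B·(1+r))·(1 − 0.03), i.e. B shrinks by the factor (1+r)·0.97 = 0.98099.
This holds for months 1–96. Entering month 97 the balance is $1,144.64; 3% of the post-interest balance is now below $35.00, so the flat $35.00 minimum applies from here.
From month 97 a fixed $35.00 at rate r clears $1,144.64 in 42 more payments. Total: 96 + 42 = 138 months.

138 months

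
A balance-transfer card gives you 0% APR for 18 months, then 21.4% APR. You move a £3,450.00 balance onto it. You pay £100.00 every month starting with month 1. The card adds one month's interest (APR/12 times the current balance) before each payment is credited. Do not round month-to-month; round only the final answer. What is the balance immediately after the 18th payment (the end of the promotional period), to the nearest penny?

Promo months 1–18 at r₀ = 0%/12 = 0; months 19+ at r₁ = 21.4%/12 = 0.0178333.
After month 18 (no interest yet): B = £3,450.00 − 18·£100.00 = £1,650.00.

£1,650.00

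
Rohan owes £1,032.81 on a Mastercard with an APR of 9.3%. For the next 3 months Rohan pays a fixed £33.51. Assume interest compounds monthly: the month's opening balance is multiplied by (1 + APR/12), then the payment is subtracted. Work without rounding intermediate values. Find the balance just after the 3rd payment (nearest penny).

Monthly rate r = 9.3%/12 = 0.775% = 0.00775.
Each month: B ← B·(1+r) − £33.51.
Month 1: interest £8.00; balance after payment £1,007.30.
Month 2: interest £7.81; balance after payment £981.60.
Month 3: interest £7.61; balance after payment £955.70.

£955.70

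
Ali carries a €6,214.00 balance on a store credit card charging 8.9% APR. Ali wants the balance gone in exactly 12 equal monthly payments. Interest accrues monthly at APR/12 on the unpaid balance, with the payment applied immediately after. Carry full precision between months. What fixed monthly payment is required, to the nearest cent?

Monthly rate r = 8.9%/12 = 0.741667% = 0.00741667.
Level-payment amortization: P = B₀·r / (1 − (1+r)^(−n)) = 6214.00·0.00741667 / (1 − 1.00742^(−12)).
Denominator 1 − (1+r)^(−12) = 0.0848539246.
P = 46.0872 / 0.0848539246 ≈ 543.14.

€543.14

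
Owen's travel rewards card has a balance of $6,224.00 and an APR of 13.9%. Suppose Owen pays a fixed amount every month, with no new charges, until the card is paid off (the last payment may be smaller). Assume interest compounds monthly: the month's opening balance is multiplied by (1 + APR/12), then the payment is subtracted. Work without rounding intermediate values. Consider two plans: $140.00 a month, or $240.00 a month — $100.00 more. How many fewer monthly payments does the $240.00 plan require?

Monthly rate r = 13.9%/12 = 1.15833% = 0.0115833.
At $140.00/mo: n = ⌈−ln(1 − rB₀/P)/ln(1+r)⌉ = 63 payments (last $115.46); total interest = total paid − $6,224.00 = $2,571.46.
At $240.00/mo: 32 payments (last $4.59); total interest $1,220.59.
Payments saved = 63 − 32 = 31.

31 fewer payments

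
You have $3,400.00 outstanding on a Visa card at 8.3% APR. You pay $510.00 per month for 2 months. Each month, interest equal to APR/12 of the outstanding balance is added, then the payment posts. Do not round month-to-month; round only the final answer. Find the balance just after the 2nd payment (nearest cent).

$2,423.67

Monthly rate r = 8.3%/12 = 0.691667% = 0.00691667.
Each month: B ← B·(1+r) − $510.00.
Month 1: interest $23.52; balance after payment $2,913.52.
Month 2: interest $20.15; balance after payment $2,423.67.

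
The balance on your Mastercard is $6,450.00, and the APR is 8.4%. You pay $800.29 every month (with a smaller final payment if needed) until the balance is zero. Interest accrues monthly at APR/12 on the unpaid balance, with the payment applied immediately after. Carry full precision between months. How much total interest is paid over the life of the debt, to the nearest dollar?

Monthly rate r = 8.4%/12 = 0.7% = 0.007.
Payoff takes n = ⌈−ln(1 − rB₀/P)/ln(1+r)⌉ = ⌈8.325⌉ = 9 payments; the last is $260.59.
Total paid = 8·$800.29 + $260.59 = $6,662.91.
Total interest = total paid − principal = $6,662.91 − $6,450.00 = $212.91.

$213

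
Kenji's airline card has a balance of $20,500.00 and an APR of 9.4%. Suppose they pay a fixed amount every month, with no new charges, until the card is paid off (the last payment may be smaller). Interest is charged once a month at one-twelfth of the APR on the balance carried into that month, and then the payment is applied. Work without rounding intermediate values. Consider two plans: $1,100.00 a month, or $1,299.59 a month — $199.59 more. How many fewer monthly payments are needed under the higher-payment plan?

Monthly rate r = 9.4%/12 = 0.783333% = 0.00783333.
At $1,100.00/mo: n = ⌈−ln(1 − rB₀/P)/ln(1+r)⌉ = 21 payments (last $247.47); total interest = total paid − $20,500.00 = $1,747.47.
At $1,299.59/mo: 17 payments (last $1,174.20); total interest $1,467.64.
Payments saved = 21 − 17 = 4.

4 fewer payments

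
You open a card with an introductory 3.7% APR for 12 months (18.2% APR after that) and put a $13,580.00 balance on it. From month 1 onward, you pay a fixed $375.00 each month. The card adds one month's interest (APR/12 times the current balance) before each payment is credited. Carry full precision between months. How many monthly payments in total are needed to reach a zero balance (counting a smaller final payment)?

Promo months 1–12 at r₀ = 3.7%/12 = 0.00308333; months 13+ at r₁ = 18.2%/12 = 0.0151667.
After month 12: iterate B ← B·(1+r₀) − $375.00 for 12 months → $9,513.97.
Then at r₁ with $375.00/mo: n₂ = −ln(1 − r₁·B/P)/ln(1+r₁) ≈ 32.27 → 33 more payments.

45 payments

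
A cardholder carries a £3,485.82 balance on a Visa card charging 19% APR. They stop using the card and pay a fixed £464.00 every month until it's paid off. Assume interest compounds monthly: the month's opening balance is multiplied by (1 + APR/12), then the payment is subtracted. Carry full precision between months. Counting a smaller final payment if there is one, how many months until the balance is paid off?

9 months

Monthly rate r = 19%/12 = 1.58333% = 0.0158333.
Recurrence: B ← B·(1+r) − £464.00.
Month 1: interest £55.19; balance after payment £3,077.01.
Month 2: interest £48.72; balance after payment £2,661.73.
Closed form: n = −ln(1 − rB₀/P)/ln(1+r) = −ln(0.88105)/ln(1.01583) ≈ 8.061, so the balance reaches zero during payment 9.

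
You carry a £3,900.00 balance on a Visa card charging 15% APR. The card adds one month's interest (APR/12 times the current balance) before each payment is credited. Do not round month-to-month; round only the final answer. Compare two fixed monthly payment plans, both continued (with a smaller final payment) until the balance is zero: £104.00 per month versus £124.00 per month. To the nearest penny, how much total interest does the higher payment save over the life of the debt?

Monthly rate r = 15%/12 = 1.25% = 0.0125.
At £104.00/mo: n = ⌈−ln(1 − rB₀/P)/ln(1+r)⌉ = 51 payments (last £95.46); total interest = total paid − £3,900.00 = £1,395.46.
At £124.00/mo: 41 payments (last £25.73); total interest £1,085.73.
Interest saved = £1,395.46 − £1,085.73 = £309.73.

£309.73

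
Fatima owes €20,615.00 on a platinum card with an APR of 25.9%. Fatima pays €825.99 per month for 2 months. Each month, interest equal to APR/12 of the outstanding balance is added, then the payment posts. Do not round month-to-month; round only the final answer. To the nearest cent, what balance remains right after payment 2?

€19,844.68

Monthly rate r = 25.9%/12 = 2.15833% = 0.0215833.
Each month: B ← B·(1+r) − €825.99.
Month 1: interest €444.94; balance after payment €20,233.95.
Month 2: interest €436.72; balance after payment €19,844.68.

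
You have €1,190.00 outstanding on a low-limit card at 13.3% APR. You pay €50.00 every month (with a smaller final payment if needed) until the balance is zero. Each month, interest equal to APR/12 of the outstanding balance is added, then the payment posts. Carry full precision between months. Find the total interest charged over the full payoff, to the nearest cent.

€199.18

Monthly rate r = 13.3%/12 = 1.10833% = 0.0110833.
Payoff takes n = ⌈−ln(1 − rB₀/P)/ln(1+r)⌉ = ⌈27.783⌉ = 28 payments; the last is €39.18.
Total paid = 27·€50.00 + €39.18 = €1,389.18.
Total interest = total paid − principal = €1,389.18 − €1,190.00 = €199.18.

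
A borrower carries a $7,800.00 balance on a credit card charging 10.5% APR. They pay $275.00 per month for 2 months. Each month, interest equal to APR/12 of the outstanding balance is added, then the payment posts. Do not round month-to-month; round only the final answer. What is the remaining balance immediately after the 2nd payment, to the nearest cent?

$7,384.69

Monthly rate r = 10.5%/12 = 0.875% = 0.00875.
Each month: B ← B·(1+r) − $275.00.
Month 1: interest $68.25; balance after payment $7,593.25.
Month 2: interest $66.44; balance after payment $7,384.69.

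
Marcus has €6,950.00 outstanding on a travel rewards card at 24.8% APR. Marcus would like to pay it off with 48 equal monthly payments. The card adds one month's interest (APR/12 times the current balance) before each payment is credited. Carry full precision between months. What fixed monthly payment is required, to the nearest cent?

Monthly rate r = 24.8%/12 = 2.06667% = 0.0206667.
Level-payment amortization: P = B₀·r / (1 − (1+r)^(−n)) = 6950.00·0.0206667 / (1 − 1.02067^(−48)).
Denominator 1 − (1+r)^(−48) = 0.625396974.
P = 143.633 / 0.625396974 ≈ 229.67.

€229.67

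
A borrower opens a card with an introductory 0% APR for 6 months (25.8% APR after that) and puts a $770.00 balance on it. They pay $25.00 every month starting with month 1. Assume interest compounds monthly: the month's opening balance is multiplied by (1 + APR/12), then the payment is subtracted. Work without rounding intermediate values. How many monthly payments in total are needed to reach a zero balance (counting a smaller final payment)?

42 months

Promo months 1–6 at r₀ = 0%/12 = 0; months 7+ at r₁ = 25.8%/12 = 0.0215.
After month 6 (no interest yet): B = $770.00 − 6·$25.00 = $620.00.
Then at r₁ with $25.00/mo: n₂ = −ln(1 − r₁·B/P)/ln(1+r₁) ≈ 35.81 → 36 more payments.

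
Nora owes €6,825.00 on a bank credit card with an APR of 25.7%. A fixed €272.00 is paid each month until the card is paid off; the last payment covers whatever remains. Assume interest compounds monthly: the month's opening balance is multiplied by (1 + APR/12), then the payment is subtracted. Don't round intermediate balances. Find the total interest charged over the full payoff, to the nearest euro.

€3,070

Monthly rate r = 25.7%/12 = 2.14167% = 0.0214167.
Payoff takes n = ⌈−ln(1 − rB₀/P)/ln(1+r)⌉ = ⌈36.378⌉ = 37 payments; the last is €103.37.
Total paid = 36·€272.00 + €103.37 = €9,895.37.
Total interest = total paid − principal = €9,895.37 − €6,825.00 = €3,070.37.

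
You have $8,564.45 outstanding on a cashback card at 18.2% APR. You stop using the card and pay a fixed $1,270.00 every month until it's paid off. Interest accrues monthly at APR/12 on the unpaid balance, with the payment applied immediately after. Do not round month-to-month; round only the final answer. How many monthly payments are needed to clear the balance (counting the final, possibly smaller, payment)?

8 months

Monthly rate r = 18.2%/12 = 1.51667% = 0.0151667.
Recurrence: B ← B·(1+r) − $1,270.00.
Month 1: interest $129.89; balance after payment $7,424.34.
Month 2: interest $112.60; balance after payment $6,266.95.
Closed form: n = −ln(1 − rB₀/P)/ln(1+r) = −ln(0.89772)/ln(1.01517) ≈ 7.168, so the balance reaches zero during payment 8.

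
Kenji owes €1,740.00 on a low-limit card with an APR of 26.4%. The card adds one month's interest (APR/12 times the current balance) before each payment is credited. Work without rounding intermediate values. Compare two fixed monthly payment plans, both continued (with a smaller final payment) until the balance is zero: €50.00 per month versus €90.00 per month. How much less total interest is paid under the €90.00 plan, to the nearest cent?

Monthly rate r = 26.4%/12 = 2.2% = 0.022.
At €50.00/mo: n = ⌈−ln(1 − rB₀/P)/ln(1+r)⌉ = 67 payments (last €33.36); total interest = total paid − €1,740.00 = €1,593.36.
At €90.00/mo: 26 payments (last €41.30); total interest €551.30.
Interest saved = €1,593.36 − €551.30 = €1,042.06.

€1,042.06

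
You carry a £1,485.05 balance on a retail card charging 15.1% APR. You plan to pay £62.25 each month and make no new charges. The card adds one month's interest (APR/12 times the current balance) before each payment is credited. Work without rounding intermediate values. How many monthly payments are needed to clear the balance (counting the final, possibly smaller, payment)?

Monthly rate r = 15.1%/12 = 1.25833% = 0.0125833.
Recurrence: B ← B·(1+r) − £62.25.
Month 1: interest £18.69; balance after payment £1,441.49.
Month 2: interest £18.14; balance after payment £1,397.38.
Closed form: n = −ln(1 − rB₀/P)/ln(1+r) = −ln(0.69981)/ln(1.01258) ≈ 28.545, so the balance reaches zero during payment 29.

29 payments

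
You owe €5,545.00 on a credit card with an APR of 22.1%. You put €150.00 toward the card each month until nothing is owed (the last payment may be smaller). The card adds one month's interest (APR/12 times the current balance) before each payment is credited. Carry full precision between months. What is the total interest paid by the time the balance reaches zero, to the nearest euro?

€3,842

Monthly rate r = 22.1%/12 = 1.84167% = 0.0184167.
Payoff takes n = ⌈−ln(1 − rB₀/P)/ln(1+r)⌉ = ⌈62.575⌉ = 63 payments; the last is €86.64.
Total paid = 62·€150.00 + €86.64 = €9,386.64.
Total interest = total paid − principal = €9,386.64 − €5,545.00 = €3,841.64.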